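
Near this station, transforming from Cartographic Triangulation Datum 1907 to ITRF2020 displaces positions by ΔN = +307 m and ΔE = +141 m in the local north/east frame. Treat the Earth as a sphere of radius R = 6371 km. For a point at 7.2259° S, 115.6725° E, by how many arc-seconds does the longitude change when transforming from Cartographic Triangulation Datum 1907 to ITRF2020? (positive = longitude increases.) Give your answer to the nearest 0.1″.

At latitude -7.2259°, cos φ = 0.992058.
One radian of longitude at latitude φ spans R cos φ, so Δλ = ΔE / (R cos φ) = 141.0 / (6371000 × 0.992058) = 2.2309e-05 rad = 4.602″.

Δλ = 4.6″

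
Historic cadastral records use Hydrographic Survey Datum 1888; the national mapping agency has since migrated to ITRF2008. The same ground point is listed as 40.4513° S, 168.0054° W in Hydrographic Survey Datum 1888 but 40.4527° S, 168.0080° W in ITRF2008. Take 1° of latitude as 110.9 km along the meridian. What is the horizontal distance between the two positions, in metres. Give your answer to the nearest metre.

Δφ = -40.4527° − -40.4513° = -0.0014°; Δλ = -168.0080° − -168.0054° = -0.0026°.
ΔN = Δφ × 110900 = -155.3 m; ΔE = Δλ × 110900 × cos(-40.4513°) = -0.0026 × 110900 × 0.760958 = -219.4 m.
Distance = √(ΔE² + ΔN²) = √((-219.4)² + (-155.3)²) = 268.8 m.

269 m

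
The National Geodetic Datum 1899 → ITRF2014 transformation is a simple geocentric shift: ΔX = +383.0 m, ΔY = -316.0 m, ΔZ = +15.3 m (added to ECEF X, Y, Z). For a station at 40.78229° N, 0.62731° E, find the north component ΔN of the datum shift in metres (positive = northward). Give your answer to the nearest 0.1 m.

ΔN = -236.3 m

The local north axis is (−sin φ cos λ, −sin φ sin λ, cos φ), giving ΔN = -250.155 + 2.260 + 11.585 = -236.31 m.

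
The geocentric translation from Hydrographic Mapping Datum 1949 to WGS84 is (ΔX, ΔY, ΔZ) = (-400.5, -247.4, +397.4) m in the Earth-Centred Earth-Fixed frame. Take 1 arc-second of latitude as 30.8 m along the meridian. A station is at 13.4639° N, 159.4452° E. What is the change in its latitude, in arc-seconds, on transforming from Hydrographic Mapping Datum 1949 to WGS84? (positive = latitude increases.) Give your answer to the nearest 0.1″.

sin φ = 0.232833, cos φ = 0.972517, sin λ = 0.351103, cos λ = -0.936337.
North component: ΔN = −sin φ cos λ·ΔX − sin φ sin λ·ΔY + cos φ·ΔZ = −(0.232833)(-0.936337)(-400.5) − (0.232833)(0.351103)(-247.4) + (0.972517)(397.4) = 319.39 m.
1° of latitude spans 3600 × 30.80 = 110880 m, so Δφ = 319.39 / 110880 × 3600 = 10.370″.

Δφ = 10.4″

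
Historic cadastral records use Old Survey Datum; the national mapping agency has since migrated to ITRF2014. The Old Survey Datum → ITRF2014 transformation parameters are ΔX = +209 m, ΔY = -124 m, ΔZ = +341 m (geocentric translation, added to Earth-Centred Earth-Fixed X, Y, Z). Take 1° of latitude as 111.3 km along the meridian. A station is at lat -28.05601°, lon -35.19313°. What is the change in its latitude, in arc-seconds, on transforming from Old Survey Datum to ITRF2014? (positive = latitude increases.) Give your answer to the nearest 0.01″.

sin φ = -0.470334, cos φ = 0.882488, sin λ = -0.576334, cos λ = 0.817214.
North component: ΔN = −sin φ cos λ·ΔX − sin φ sin λ·ΔY + cos φ·ΔZ = −(-0.470334)(0.817214)(209) − (-0.470334)(-0.576334)(-124) + (0.882488)(341) = 414.87 m.
1° of latitude spans 111300 m, so Δφ = 414.87 / 111300 × 3600 = 13.419″.

Δφ = 13.42″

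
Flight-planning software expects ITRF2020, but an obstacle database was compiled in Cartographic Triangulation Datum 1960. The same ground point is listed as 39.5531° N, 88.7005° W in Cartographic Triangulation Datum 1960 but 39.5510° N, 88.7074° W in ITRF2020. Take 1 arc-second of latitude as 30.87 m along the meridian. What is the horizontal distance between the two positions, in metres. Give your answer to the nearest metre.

636 m

Δφ = 39.5510° − 39.5531° = -0.0021°; Δλ = -88.7074° − -88.7005° = -0.0069°.
1° of latitude = 3600 × 30.87 = 111132 m.
ΔN = Δφ × 111132 = -233.4 m; ΔE = Δλ × 111132 × cos(39.5531°) = -0.0069 × 111132 × 0.771035 = -591.2 m.
Distance = √(ΔE² + ΔN²) = √((-591.2)² + (-233.4)²) = 635.6 m.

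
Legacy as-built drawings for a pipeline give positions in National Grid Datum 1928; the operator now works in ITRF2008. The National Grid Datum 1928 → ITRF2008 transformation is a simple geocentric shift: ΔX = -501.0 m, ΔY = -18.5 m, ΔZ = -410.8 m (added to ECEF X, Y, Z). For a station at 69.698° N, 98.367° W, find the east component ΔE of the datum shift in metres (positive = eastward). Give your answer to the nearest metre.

The local east axis at (φ, λ) is (−sin λ, cos λ, 0), so ΔE = −sin(-98.367°)·(-501.0) + cos(-98.367°)·(-18.5) = -492.98 m.

ΔE = -493 m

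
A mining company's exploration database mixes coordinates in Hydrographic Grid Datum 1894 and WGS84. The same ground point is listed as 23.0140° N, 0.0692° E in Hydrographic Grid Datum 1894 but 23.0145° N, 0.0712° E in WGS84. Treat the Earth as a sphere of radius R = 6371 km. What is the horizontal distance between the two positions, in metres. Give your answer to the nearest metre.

Δφ = 23.0145° − 23.0140° = +0.0005°; Δλ = 0.0712° − 0.0692° = +0.0020°.
1° along a meridian = πR/180 = 111195 m.
ΔN = Δφ × 111195 = 55.6 m; ΔE = Δλ × 111195 × cos(23.0140°) = +0.0020 × 111195 × 0.920409 = 204.7 m.
Distance = √(ΔE² + ΔN²) = √(204.7² + 55.6²) = 212.1 m.

212 m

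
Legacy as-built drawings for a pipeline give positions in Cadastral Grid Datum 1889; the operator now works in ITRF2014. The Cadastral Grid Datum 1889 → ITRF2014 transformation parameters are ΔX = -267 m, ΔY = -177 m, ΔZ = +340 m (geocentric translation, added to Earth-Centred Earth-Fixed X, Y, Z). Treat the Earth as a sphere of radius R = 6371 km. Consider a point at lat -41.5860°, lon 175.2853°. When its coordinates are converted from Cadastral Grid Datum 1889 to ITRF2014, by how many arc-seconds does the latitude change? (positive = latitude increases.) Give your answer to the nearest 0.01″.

sin φ = -0.663743, cos φ = 0.747960, sin λ = 0.082194, cos λ = -0.996616.
North component: ΔN = −sin φ cos λ·ΔX − sin φ sin λ·ΔY + cos φ·ΔZ = −(-0.663743)(-0.996616)(-267) − (-0.663743)(0.082194)(-177) + (0.747960)(340) = 421.27 m.
1° of latitude spans πR/180 = 111195 m, so Δφ = 421.27 / 111195 × 3600 = 13.639″.

Δφ = 13.64″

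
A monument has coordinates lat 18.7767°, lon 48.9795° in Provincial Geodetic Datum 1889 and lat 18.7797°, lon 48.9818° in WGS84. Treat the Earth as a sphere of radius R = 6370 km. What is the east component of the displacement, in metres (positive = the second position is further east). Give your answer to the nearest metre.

Δφ = 18.7797° − 18.7767° = +0.0030°; Δλ = 48.9818° − 48.9795° = +0.0023°.
1° along a meridian = πR/180 = 111177 m.
ΔN = Δφ × 111177 = 333.5 m; ΔE = Δλ × 111177 × cos(18.7767°) = +0.0023 × 111177 × 0.946780 = 242.1 m.

ΔE = 242 m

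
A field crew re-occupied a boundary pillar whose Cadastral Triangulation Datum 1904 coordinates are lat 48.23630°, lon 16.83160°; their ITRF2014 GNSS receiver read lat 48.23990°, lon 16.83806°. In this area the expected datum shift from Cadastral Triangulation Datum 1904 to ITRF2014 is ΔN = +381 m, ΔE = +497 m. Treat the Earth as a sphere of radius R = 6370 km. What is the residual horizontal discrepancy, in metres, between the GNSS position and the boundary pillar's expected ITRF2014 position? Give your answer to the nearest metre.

Observed coordinate differences: Δφ = +0.00360°, Δλ = +0.00646°.
Converting to metres (1° lat = 111177 m, cos φ = 0.666060): observed ΔN = 400.2 m, observed ΔE = 478.4 m.
Subtracting the expected shift leaves a residual of 400.2 − (381) = 19.2 m north and 478.4 − (497) = -18.6 m east.
Residual distance = √(19.2² + (-18.6)²) = 26.8 m.

27 m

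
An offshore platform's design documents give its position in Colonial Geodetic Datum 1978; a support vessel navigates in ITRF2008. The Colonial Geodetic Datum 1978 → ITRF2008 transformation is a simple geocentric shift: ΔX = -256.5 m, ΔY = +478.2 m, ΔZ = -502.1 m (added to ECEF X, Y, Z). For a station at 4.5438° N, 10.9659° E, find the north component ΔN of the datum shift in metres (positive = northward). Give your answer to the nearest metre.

ΔN = -488 m

At φ = 4.5438°, λ = 10.9659°: sin φ = 0.079221, cos φ = 0.996857, sin λ = 0.190225, cos λ = 0.981741.
ΔN = −sin φ cos λ·ΔX − sin φ sin λ·ΔY + cos φ·ΔZ = −(0.079221)(0.981741)(-256.5) − (0.079221)(0.190225)(478.2) + (0.996857)(-502.1) = -487.78 m.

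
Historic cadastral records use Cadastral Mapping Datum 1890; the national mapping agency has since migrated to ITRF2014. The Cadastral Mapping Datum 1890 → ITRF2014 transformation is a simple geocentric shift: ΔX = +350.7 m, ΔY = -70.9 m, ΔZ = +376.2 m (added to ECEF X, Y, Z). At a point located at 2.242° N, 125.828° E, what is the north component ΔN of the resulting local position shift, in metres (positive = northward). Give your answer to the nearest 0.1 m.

At φ = 2.242°, λ = 125.828°: sin φ = 0.039120, cos φ = 0.999235, sin λ = 0.810778, cos λ = -0.585354.
ΔN = −sin φ cos λ·ΔX − sin φ sin λ·ΔY + cos φ·ΔZ = −(0.039120)(-0.585354)(350.7) − (0.039120)(0.810778)(-70.9) + (0.999235)(376.2) = 386.19 m.

ΔN = 386.2 m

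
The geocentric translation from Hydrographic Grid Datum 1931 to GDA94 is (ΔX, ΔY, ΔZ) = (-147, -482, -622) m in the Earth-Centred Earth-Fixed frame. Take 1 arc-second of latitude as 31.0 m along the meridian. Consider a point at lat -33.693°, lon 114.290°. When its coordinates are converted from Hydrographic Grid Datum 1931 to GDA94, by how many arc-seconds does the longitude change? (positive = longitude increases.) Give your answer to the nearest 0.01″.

Δλ = 12.88″

sin φ = -0.554743, cos φ = 0.832022, sin λ = 0.911475, cos λ = -0.411355.
East component: ΔE = −sin λ·ΔX + cos λ·ΔY = −(0.911475)(-147) + (-0.411355)(-482) = 332.26 m.
1° of latitude spans 3600 × 31.00 = 111600 m; at latitude φ, 1° of longitude spans that × cos φ = 92853.6 m, so Δλ = 332.26 / 92853.6 × 3600 = 12.882″.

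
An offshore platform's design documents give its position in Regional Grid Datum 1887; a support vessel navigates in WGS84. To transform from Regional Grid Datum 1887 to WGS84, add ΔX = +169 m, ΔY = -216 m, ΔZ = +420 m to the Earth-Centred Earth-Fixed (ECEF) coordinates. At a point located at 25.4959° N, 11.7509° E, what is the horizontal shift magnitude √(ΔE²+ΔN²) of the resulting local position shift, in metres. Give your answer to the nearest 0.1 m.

At φ = 25.4959°, λ = 11.7509°: sin φ = 0.430447, cos φ = 0.902616, sin λ = 0.203657, cos λ = 0.979042.
ΔE = −sin λ·ΔX + cos λ·ΔY = −(0.203657)·(169) + (0.979042)·(-216) = -245.89 m.
ΔN = −sin φ cos λ·ΔX − sin φ sin λ·ΔY + cos φ·ΔZ = −(0.430447)(0.979042)(169) − (0.430447)(0.203657)(-216) + (0.902616)(420) = 326.81 m.
Horizontal magnitude = √(ΔE² + ΔN²) = √((-245.89)² + 326.81²) = 408.99 m.

409.0 m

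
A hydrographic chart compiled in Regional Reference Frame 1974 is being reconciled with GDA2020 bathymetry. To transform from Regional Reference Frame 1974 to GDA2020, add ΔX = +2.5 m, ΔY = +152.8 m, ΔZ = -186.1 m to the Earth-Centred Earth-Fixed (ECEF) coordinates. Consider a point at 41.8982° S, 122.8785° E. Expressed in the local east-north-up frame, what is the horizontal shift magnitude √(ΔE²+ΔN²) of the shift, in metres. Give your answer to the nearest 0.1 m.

At φ = -41.8982°, λ = 122.8785°: sin φ = -0.667809, cos φ = 0.744333, sin λ = 0.839824, cos λ = -0.542859.
ΔE = −sin λ·ΔX + cos λ·ΔY = −(0.839824)·(2.5) + (-0.542859)·(152.8) = -85.05 m.
ΔN = −sin φ cos λ·ΔX − sin φ sin λ·ΔY + cos φ·ΔZ = −(-0.667809)(-0.542859)(2.5) − (-0.667809)(0.839824)(152.8) + (0.744333)(-186.1) = -53.73 m.
Horizontal magnitude = √(ΔE² + ΔN²) = √((-85.05)² + (-53.73)²) = 100.60 m.

100.6 m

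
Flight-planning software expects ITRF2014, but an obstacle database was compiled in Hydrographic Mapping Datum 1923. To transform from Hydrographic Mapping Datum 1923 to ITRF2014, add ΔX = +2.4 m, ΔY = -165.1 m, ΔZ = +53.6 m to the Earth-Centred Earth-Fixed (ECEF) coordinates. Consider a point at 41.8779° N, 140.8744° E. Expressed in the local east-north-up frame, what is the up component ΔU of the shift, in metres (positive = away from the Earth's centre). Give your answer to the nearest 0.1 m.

The local up (radial) axis is (cos φ cos λ, cos φ sin λ, sin φ), giving ΔU = -1.386 − 77.571 + 35.780 = -43.18 m.

ΔU = -43.2 m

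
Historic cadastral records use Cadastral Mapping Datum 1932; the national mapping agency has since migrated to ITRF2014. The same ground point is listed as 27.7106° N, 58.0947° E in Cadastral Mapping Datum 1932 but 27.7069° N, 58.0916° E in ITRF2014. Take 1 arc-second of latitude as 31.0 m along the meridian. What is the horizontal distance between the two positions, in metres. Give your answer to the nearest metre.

514 m

Δφ = 27.7069° − 27.7106° = -0.0037°; Δλ = 58.0916° − 58.0947° = -0.0031°.
1° of latitude = 3600 × 31.00 = 111600 m.
ΔN = Δφ × 111600 = -412.9 m; ΔE = Δλ × 111600 × cos(27.7106°) = -0.0031 × 111600 × 0.885308 = -306.3 m.
Distance = √(ΔE² + ΔN²) = √((-306.3)² + (-412.9)²) = 514.1 m.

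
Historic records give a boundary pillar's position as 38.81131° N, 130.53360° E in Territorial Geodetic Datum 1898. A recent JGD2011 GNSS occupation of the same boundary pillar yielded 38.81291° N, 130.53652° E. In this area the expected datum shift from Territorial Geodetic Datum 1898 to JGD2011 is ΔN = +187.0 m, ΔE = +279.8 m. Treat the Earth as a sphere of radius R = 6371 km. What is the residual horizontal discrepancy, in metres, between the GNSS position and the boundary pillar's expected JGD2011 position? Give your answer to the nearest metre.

Observed coordinate differences: Δφ = +0.00160°, Δλ = +0.00292°.
Converting to metres (1° lat = 111195 m, cos φ = 0.779214): observed ΔN = 177.9 m, observed ΔE = 253.0 m.
Subtracting the expected shift leaves a residual of 177.9 − (187.0) = -9.1 m north and 253.0 − (279.8) = -26.8 m east.
Residual distance = √((-9.1)² + (-26.8)²) = 28.3 m.

28 m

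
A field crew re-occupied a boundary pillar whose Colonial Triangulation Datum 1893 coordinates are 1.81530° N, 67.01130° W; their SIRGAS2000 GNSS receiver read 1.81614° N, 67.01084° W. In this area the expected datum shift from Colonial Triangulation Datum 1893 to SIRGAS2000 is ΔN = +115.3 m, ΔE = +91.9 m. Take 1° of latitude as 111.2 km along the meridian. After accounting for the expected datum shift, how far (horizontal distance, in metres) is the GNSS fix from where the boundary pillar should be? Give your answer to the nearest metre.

Observed coordinate differences: Δφ = +0.00084°, Δλ = +0.00046°.
Converting to metres (1° lat = 111200 m, cos φ = 0.999498): observed ΔN = 93.4 m, observed ΔE = 51.1 m.
Subtracting the expected shift leaves a residual of 93.4 − (115.3) = -21.9 m north and 51.1 − (91.9) = -40.8 m east.
Residual distance = √((-21.9)² + (-40.8)²) = 46.3 m.

46 m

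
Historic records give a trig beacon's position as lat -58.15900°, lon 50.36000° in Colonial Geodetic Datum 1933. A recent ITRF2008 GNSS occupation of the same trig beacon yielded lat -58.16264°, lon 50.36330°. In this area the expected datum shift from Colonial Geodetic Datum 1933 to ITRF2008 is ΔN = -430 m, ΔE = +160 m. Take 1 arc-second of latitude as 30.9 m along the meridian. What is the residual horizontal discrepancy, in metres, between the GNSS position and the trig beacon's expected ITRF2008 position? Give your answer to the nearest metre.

42 m

Observed coordinate differences: Δφ = -0.00364°, Δλ = +0.00330°.
Converting to metres (1° lat = 111240 m, cos φ = 0.527564): observed ΔN = -404.9 m, observed ΔE = 193.7 m.
Subtracting the expected shift leaves a residual of -404.9 − (-430) = 25.1 m north and 193.7 − (160) = 33.7 m east.
Residual distance = √(25.1² + 33.7²) = 42.0 m.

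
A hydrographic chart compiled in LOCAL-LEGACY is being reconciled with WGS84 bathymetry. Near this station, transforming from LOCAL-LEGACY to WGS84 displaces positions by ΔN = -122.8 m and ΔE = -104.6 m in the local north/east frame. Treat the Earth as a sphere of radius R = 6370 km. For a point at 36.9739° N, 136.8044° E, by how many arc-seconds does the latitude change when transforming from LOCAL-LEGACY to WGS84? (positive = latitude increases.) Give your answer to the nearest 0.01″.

Δφ = -3.98″

On a sphere of radius R, 1 rad of latitude = R, so Δφ = ΔN / R = -122.8 / 6370000 = -1.9278e-05 rad = -3.976″.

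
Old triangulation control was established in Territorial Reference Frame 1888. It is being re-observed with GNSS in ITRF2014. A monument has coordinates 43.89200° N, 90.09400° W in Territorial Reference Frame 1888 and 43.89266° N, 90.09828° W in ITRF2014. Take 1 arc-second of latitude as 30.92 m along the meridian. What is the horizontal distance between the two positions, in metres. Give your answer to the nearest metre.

351 m

Δφ = 43.89266° − 43.89200° = +0.00066°; Δλ = -90.09828° − -90.09400° = -0.00428°.
1° of latitude = 3600 × 30.92 = 111312 m.
ΔN = Δφ × 111312 = 73.5 m; ΔE = Δλ × 111312 × cos(43.89200°) = -0.00428 × 111312 × 0.720648 = -343.3 m.
Distance = √(ΔE² + ΔN²) = √((-343.3)² + 73.5²) = 351.1 m.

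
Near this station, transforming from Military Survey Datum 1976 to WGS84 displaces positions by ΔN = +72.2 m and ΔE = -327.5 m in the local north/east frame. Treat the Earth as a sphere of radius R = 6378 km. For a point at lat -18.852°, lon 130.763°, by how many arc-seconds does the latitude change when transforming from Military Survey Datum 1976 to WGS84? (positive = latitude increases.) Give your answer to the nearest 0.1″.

On a sphere of radius R, 1 rad of latitude = R, so Δφ = ΔN / R = 72.2 / 6378000 = 1.1320e-05 rad = 2.335″.

Δφ = 2.3″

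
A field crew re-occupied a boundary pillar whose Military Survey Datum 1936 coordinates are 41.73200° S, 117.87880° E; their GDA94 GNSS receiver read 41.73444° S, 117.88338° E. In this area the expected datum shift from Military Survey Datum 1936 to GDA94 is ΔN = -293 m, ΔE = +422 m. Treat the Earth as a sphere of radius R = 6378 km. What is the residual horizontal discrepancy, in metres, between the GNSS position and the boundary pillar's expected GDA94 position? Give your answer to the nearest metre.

Observed coordinate differences: Δφ = -0.00244°, Δλ = +0.00458°.
Converting to metres (1° lat = 111317 m, cos φ = 0.746267): observed ΔN = -271.6 m, observed ΔE = 380.5 m.
Subtracting the expected shift leaves a residual of -271.6 − (-293) = 21.4 m north and 380.5 − (422) = -41.5 m east.
Residual distance = √(21.4² + (-41.5)²) = 46.7 m.

47 m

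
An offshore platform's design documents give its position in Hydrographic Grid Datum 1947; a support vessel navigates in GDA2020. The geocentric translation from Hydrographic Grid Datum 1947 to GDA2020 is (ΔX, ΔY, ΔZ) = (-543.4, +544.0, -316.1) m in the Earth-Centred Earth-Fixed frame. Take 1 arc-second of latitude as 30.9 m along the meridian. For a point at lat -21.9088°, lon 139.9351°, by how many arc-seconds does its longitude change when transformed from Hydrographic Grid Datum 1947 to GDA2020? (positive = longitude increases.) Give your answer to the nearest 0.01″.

Δλ = -2.32″

sin φ = -0.373130, cos φ = 0.927779, sin λ = 0.643655, cos λ = -0.765316.
East component: ΔE = −sin λ·ΔX + cos λ·ΔY = −(0.643655)(-543.4) + (-0.765316)(544.0) = -66.57 m.
1° of latitude spans 3600 × 30.90 = 111240 m; at latitude φ, 1° of longitude spans that × cos φ = 103206.1 m, so Δλ = -66.57 / 103206.1 × 3600 = -2.322″.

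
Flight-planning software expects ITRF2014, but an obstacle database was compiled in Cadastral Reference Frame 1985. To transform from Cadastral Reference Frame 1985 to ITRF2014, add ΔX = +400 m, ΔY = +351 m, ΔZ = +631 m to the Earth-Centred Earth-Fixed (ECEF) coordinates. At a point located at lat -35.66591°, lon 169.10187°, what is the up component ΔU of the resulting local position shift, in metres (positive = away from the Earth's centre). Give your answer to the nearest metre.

ΔU = -633 m

The local up (radial) axis is (cos φ cos λ, cos φ sin λ, sin φ), giving ΔU = -319.111 + 53.914 − 367.910 = -633.11 m.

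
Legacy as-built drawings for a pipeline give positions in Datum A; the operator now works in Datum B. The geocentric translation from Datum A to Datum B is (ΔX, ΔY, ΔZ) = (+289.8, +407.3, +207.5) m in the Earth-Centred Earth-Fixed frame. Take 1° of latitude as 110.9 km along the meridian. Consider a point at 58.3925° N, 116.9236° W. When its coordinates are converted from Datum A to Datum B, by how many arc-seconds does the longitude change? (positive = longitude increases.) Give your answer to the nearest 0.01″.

sin φ = 0.851658, cos φ = 0.524097, sin λ = -0.891611, cos λ = -0.452802.
East component: ΔE = −sin λ·ΔX + cos λ·ΔY = −(-0.891611)(289.8) + (-0.452802)(407.3) = 73.96 m.
1° of latitude spans 110900 m; at latitude φ, 1° of longitude spans that × cos φ = 58122.4 m, so Δλ = 73.96 / 58122.4 × 3600 = 4.581″.

Δλ = 4.58″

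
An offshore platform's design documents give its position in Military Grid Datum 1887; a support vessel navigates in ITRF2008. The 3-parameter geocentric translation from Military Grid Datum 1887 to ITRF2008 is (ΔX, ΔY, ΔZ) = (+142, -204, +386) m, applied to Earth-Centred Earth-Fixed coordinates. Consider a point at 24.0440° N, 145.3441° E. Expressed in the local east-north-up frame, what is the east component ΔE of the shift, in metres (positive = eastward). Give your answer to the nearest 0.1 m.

ΔE = 87.1 m

The local east axis at (φ, λ) is (−sin λ, cos λ, 0), so ΔE = −sin(145.3441°)·142 + cos(145.3441°)·(-204) = 87.06 m.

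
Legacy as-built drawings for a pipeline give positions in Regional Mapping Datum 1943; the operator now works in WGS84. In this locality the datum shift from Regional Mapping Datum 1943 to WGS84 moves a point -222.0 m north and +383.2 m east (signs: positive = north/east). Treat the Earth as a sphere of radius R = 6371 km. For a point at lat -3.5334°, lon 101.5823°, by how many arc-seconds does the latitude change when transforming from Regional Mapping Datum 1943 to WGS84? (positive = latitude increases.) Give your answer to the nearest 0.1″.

On a sphere of radius R, 1 rad of latitude = R, so Δφ = ΔN / R = -222.0 / 6371000 = -3.4845e-05 rad = -7.187″.

Δφ = -7.2″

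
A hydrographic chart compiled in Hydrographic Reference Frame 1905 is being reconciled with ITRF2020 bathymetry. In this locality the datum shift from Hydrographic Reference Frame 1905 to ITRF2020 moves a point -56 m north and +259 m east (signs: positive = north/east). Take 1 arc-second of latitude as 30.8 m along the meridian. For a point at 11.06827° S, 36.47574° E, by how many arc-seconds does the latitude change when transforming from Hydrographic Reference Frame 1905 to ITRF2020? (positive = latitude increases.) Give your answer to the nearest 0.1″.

Δφ = -1.8″

1″ of latitude = 30.80 m, so Δφ = -56.0 / 30.80 = -1.818″.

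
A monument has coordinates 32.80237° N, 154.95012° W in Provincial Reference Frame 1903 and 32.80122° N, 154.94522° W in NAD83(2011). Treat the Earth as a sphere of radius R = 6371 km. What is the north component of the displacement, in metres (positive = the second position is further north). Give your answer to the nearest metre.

ΔN = -128 m

Δφ = 32.80122° − 32.80237° = -0.00115°; Δλ = -154.94522° − -154.95012° = +0.00490°.
1° along a meridian = πR/180 = 111195 m.
ΔN = Δφ × 111195 = -127.9 m; ΔE = Δλ × 111195 × cos(32.80237°) = +0.00490 × 111195 × 0.840544 = 458.0 m.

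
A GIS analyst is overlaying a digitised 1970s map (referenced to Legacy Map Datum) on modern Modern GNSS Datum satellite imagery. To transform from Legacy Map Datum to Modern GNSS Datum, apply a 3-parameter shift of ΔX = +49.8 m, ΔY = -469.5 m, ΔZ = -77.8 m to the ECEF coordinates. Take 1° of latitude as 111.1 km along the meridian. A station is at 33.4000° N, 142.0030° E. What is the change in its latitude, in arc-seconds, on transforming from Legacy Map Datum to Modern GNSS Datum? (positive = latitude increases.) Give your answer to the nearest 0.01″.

Δφ = 3.75″

sin φ = 0.550481, cos φ = 0.834848, sin λ = 0.615620, cos λ = -0.788043.
North component: ΔN = −sin φ cos λ·ΔX − sin φ sin λ·ΔY + cos φ·ΔZ = −(0.550481)(-0.788043)(49.8) − (0.550481)(0.615620)(-469.5) + (0.834848)(-77.8) = 115.76 m.
1° of latitude spans 111100 m, so Δφ = 115.76 / 111100 × 3600 = 3.751″.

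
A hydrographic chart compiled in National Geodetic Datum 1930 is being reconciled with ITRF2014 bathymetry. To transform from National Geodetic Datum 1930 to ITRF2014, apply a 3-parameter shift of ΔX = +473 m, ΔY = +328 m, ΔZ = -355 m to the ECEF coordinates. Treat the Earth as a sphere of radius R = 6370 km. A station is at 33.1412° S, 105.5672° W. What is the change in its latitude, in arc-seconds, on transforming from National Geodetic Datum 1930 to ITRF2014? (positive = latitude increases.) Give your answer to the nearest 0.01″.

Δφ = -17.47″

sin φ = -0.546704, cos φ = 0.837326, sin λ = -0.963316, cos λ = -0.268368.
North component: ΔN = −sin φ cos λ·ΔX − sin φ sin λ·ΔY + cos φ·ΔZ = −(-0.546704)(-0.268368)(473) − (-0.546704)(-0.963316)(328) + (0.837326)(-355) = -539.39 m.
1° of latitude spans πR/180 = 111177 m, so Δφ = -539.39 / 111177 × 3600 = -17.466″.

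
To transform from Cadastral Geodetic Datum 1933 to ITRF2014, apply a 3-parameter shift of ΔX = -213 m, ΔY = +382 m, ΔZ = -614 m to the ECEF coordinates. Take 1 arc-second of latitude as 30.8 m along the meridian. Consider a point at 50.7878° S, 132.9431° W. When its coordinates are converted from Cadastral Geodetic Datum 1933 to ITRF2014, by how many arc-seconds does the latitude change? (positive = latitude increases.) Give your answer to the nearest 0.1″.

Δφ = -16.0″

sin φ = -0.774810, cos φ = 0.632194, sin λ = -0.732031, cos λ = -0.681272.
North component: ΔN = −sin φ cos λ·ΔX − sin φ sin λ·ΔY + cos φ·ΔZ = −(-0.774810)(-0.681272)(-213) − (-0.774810)(-0.732031)(382) + (0.632194)(-614) = -492.40 m.
1° of latitude spans 3600 × 30.80 = 110880 m, so Δφ = -492.40 / 110880 × 3600 = -15.987″.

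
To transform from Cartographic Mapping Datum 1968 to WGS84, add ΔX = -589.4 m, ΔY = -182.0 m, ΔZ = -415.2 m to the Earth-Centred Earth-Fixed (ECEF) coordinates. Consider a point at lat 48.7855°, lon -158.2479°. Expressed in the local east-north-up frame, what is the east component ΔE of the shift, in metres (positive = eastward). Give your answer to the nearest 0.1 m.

ΔE = -49.4 m

The local east axis at (φ, λ) is (−sin λ, cos λ, 0), so ΔE = −sin(-158.2479°)·(-589.4) + cos(-158.2479°)·(-182.0) = -49.39 m.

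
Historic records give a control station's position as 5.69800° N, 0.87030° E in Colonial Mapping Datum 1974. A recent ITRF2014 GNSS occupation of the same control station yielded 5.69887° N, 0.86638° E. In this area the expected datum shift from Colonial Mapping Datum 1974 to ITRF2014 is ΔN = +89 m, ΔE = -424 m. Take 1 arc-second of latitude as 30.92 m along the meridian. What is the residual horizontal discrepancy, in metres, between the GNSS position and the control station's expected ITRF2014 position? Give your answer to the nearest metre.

Observed coordinate differences: Δφ = +0.00087°, Δλ = -0.00392°.
Converting to metres (1° lat = 111312 m, cos φ = 0.995059): observed ΔN = 96.8 m, observed ΔE = -434.2 m.
Subtracting the expected shift leaves a residual of 96.8 − (89) = 7.8 m north and -434.2 − (-424) = -10.2 m east.
Residual distance = √(7.8² + (-10.2)²) = 12.9 m.

13 m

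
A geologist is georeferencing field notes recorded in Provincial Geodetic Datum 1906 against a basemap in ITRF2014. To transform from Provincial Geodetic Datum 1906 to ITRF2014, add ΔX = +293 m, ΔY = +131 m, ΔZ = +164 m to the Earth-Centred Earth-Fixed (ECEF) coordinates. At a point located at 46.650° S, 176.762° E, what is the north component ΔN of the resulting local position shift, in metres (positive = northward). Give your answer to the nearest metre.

The local north axis is (−sin φ cos λ, −sin φ sin λ, cos φ), giving ΔN = -212.722 + 5.381 + 112.578 = -94.76 m.

ΔN = -95 m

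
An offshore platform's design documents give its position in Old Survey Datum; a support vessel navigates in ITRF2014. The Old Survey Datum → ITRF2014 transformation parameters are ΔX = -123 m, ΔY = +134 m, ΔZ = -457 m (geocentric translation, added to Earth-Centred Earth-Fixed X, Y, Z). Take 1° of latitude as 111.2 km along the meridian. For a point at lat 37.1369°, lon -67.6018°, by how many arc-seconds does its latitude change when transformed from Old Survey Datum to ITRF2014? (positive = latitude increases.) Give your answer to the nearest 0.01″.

sin φ = 0.603722, cos φ = 0.797195, sin λ = -0.924558, cos λ = 0.381041.
North component: ΔN = −sin φ cos λ·ΔX − sin φ sin λ·ΔY + cos φ·ΔZ = −(0.603722)(0.381041)(-123) − (0.603722)(-0.924558)(134) + (0.797195)(-457) = -261.23 m.
1° of latitude spans 111200 m, so Δφ = -261.23 / 111200 × 3600 = -8.457″.

Δφ = -8.46″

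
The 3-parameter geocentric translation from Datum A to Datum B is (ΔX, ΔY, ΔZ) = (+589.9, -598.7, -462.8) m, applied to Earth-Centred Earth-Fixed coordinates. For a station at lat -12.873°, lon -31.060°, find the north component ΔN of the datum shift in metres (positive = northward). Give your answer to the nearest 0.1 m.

At φ = -12.873°, λ = -31.060°: sin φ = -0.222791, cos φ = 0.974866, sin λ = -0.515935, cos λ = 0.856627.
ΔN = −sin φ cos λ·ΔX − sin φ sin λ·ΔY + cos φ·ΔZ = −(-0.222791)(0.856627)(589.9) − (-0.222791)(-0.515935)(-598.7) + (0.974866)(-462.8) = -269.77 m.

ΔN = -269.8 m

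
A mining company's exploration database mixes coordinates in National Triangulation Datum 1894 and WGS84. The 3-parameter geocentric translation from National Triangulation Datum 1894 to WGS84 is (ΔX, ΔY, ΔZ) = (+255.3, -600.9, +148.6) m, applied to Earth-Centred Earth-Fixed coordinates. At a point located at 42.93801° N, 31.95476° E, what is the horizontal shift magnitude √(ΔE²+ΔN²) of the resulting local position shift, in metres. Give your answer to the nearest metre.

669 m

At φ = 42.93801°, λ = 31.95476°: sin φ = 0.681207, cos φ = 0.732091, sin λ = 0.529249, cos λ = 0.848466.
ΔE = −sin λ·ΔX + cos λ·ΔY = −(0.529249)·(255.3) + (0.848466)·(-600.9) = -644.96 m.
ΔN = −sin φ cos λ·ΔX − sin φ sin λ·ΔY + cos φ·ΔZ = −(0.681207)(0.848466)(255.3) − (0.681207)(0.529249)(-600.9) + (0.732091)(148.6) = 177.87 m.
Horizontal magnitude = √(ΔE² + ΔN²) = √((-644.96)² + 177.87²) = 669.04 m.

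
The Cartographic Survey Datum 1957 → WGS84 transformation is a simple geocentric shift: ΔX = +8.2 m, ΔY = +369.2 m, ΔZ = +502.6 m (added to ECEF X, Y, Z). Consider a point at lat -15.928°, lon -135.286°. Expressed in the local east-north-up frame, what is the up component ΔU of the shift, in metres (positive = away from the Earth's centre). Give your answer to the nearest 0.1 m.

At φ = -15.928°, λ = -135.286°: sin φ = -0.274429, cos φ = 0.961607, sin λ = -0.703568, cos λ = -0.710628.
ΔU = cos φ cos λ·ΔX + cos φ sin λ·ΔY + sin φ·ΔZ = (0.961607)(-0.710628)(8.2) + (0.961607)(-0.703568)(369.2) + (-0.274429)(502.6) = -393.32 m.

ΔU = -393.3 m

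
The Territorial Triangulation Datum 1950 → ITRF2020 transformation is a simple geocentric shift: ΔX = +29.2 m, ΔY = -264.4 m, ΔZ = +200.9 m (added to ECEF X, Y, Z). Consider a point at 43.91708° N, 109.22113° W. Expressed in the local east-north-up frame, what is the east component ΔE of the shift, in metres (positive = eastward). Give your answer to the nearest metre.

ΔE = 115 m

At φ = 43.91708°, λ = -109.22113°: sin φ = 0.693617, cos φ = 0.720344, sin λ = -0.944255, cos λ = -0.329215.
ΔE = −sin λ·ΔX + cos λ·ΔY = −(-0.944255)·(29.2) + (-0.329215)·(-264.4) = 114.62 m.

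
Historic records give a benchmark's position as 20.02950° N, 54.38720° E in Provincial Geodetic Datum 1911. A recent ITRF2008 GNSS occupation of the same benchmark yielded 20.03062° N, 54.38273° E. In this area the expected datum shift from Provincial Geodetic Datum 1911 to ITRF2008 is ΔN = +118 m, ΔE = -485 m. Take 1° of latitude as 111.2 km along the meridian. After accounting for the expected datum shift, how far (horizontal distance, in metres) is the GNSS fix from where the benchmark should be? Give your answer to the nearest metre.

Observed coordinate differences: Δφ = +0.00112°, Δλ = -0.00447°.
Converting to metres (1° lat = 111200 m, cos φ = 0.939516): observed ΔN = 124.5 m, observed ΔE = -467.0 m.
Subtracting the expected shift leaves a residual of 124.5 − (118) = 6.5 m north and -467.0 − (-485) = 18.0 m east.
Residual distance = √(6.5² + 18.0²) = 19.2 m.

19 m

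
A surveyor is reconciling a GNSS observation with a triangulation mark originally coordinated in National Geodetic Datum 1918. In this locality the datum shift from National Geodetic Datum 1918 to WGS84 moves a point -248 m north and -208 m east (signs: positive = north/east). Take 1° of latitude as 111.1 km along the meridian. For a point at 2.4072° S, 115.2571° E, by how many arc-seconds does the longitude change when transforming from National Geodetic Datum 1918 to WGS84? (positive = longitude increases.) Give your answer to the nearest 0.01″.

Δλ = -6.75″

At latitude -2.4072°, cos φ = 0.999118.
1° of longitude at this latitude = 111.1 × cos φ = 111.00 km, so Δλ = -208.0 / 111002.0 = -0.0018738° = -6.746″.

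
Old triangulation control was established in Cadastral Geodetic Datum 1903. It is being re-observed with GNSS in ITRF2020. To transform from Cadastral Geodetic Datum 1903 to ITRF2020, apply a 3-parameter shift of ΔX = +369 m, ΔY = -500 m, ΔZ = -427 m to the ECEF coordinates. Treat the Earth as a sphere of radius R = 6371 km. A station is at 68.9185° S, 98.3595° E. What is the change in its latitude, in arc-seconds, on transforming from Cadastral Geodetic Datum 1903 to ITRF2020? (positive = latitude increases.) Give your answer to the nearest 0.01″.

sin φ = -0.933070, cos φ = 0.359696, sin λ = 0.989375, cos λ = -0.145384.
North component: ΔN = −sin φ cos λ·ΔX − sin φ sin λ·ΔY + cos φ·ΔZ = −(-0.933070)(-0.145384)(369) − (-0.933070)(0.989375)(-500) + (0.359696)(-427) = -665.22 m.
1° of latitude spans πR/180 = 111195 m, so Δφ = -665.22 / 111195 × 3600 = -21.537″.

Δφ = -21.54″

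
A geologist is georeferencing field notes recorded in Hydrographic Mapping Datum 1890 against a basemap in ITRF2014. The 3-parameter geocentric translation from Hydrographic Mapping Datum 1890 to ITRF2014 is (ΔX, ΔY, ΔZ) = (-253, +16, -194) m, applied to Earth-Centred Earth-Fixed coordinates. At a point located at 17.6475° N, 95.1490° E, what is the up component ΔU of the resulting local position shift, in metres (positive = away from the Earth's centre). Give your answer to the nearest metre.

ΔU = -22 m

At φ = 17.6475°, λ = 95.1490°: sin φ = 0.303160, cos φ = 0.952940, sin λ = 0.995965, cos λ = -0.089746.
ΔU = cos φ cos λ·ΔX + cos φ sin λ·ΔY + sin φ·ΔZ = (0.952940)(-0.089746)(-253) + (0.952940)(0.995965)(16) + (0.303160)(-194) = -21.99 m.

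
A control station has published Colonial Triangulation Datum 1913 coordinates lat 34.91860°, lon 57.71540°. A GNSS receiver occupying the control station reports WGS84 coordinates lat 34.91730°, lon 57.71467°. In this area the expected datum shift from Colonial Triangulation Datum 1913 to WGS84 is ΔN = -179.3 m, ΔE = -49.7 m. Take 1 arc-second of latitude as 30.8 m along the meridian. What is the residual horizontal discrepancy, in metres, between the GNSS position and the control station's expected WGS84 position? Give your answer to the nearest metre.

39 m

Observed coordinate differences: Δφ = -0.00130°, Δλ = -0.00073°.
Converting to metres (1° lat = 110880 m, cos φ = 0.819966): observed ΔN = -144.1 m, observed ΔE = -66.4 m.
Subtracting the expected shift leaves a residual of -144.1 − (-179.3) = 35.2 m north and -66.4 − (-49.7) = -16.7 m east.
Residual distance = √(35.2² + (-16.7)²) = 38.9 m.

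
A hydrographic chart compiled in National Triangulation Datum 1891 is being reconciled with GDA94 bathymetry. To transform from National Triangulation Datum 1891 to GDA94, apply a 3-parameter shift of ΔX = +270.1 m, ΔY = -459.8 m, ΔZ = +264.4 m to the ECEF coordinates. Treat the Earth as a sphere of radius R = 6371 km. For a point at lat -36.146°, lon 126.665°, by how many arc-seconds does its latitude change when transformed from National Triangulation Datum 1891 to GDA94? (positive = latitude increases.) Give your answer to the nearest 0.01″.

Δφ = -3.21″

sin φ = -0.589845, cos φ = 0.807517, sin λ = 0.802141, cos λ = -0.597135.
North component: ΔN = −sin φ cos λ·ΔX − sin φ sin λ·ΔY + cos φ·ΔZ = −(-0.589845)(-0.597135)(270.1) − (-0.589845)(0.802141)(-459.8) + (0.807517)(264.4) = -99.18 m.
1° of latitude spans πR/180 = 111195 m, so Δφ = -99.18 / 111195 × 3600 = -3.211″.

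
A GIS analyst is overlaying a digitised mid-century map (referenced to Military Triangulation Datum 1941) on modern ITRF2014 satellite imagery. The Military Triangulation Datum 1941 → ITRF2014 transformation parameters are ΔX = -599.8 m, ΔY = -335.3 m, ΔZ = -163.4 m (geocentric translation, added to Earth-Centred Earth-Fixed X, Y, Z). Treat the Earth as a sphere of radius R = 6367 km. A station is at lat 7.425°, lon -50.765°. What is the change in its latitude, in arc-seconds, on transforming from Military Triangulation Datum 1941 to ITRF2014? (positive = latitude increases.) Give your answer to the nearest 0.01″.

sin φ = 0.129228, cos φ = 0.991615, sin λ = -0.774558, cos λ = 0.632503.
North component: ΔN = −sin φ cos λ·ΔX − sin φ sin λ·ΔY + cos φ·ΔZ = −(0.129228)(0.632503)(-599.8) − (0.129228)(-0.774558)(-335.3) + (0.991615)(-163.4) = -146.57 m.
1° of latitude spans πR/180 = 111125 m, so Δφ = -146.57 / 111125 × 3600 = -4.748″.

Δφ = -4.75″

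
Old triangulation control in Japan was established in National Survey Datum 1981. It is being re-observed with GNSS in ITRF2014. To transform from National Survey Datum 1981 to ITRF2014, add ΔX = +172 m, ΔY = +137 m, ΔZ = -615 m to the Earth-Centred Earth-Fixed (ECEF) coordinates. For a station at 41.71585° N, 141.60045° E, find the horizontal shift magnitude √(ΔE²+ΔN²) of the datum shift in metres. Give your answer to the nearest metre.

The local east axis at (φ, λ) is (−sin λ, cos λ, 0), so ΔE = −sin(141.60045°)·172 + cos(141.60045°)·137 = -214.20 m.
The local north axis is (−sin φ cos λ, −sin φ sin λ, cos φ), giving ΔN = 89.698 − 56.626 − 459.069 = -426.00 m.
Horizontal magnitude = √(ΔE² + ΔN²) = √((-214.20)² + (-426.00)²) = 476.82 m.

477 m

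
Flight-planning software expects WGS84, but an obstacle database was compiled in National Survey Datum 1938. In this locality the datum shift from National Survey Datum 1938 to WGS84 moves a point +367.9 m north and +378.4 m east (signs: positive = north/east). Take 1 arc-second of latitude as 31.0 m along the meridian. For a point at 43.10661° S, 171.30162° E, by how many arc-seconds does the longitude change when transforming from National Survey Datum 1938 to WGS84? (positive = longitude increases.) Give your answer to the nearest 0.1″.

At latitude -43.10661°, cos φ = 0.730083.
1″ of longitude at this latitude = 31.00 × cos φ = 22.6326 m, so Δλ = 378.4 / 22.6326 = 16.719″.

Δλ = 16.7″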